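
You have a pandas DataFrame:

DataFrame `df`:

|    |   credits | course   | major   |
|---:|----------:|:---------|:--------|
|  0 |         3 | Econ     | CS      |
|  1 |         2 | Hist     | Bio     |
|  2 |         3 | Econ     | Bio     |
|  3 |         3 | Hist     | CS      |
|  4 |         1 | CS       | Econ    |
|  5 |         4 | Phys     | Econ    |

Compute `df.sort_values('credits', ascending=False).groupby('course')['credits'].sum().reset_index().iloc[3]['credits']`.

sort by credits descending:
   credits course major
5        4   Phys  Econ
0        3   Econ    CS
2        3   Econ   Bio
3        3   Hist    CS
1        2   Hist   Bio
4        1     CS  Econ
group by course, sum of credits:
course
CS      1
Econ    6
Hist    5
Phys    4
Name: credits, dtype: int64
reset_index():
  course  credits
0     CS        1
1   Econ        6
2   Hist        5
3   Phys        4
Finally, value at position 3, column 'credits' = 4.

4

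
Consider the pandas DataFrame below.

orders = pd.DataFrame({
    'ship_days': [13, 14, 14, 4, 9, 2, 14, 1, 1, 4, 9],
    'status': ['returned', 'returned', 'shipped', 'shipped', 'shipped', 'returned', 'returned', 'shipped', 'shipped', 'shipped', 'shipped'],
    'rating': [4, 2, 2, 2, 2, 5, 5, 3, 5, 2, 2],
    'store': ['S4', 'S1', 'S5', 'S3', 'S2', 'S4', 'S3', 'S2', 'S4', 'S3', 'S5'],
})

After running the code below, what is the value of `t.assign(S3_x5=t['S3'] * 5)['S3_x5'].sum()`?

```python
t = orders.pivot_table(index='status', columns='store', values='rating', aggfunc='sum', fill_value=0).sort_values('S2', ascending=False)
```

45

pivot: rows=status, cols=store, sum(rating):
store     S1  S2  S3  S4  S5
status                      
returned   2   0   5   9   0
shipped    0   5   4   5   4
sort by S2 descending:
store     S1  S2  S3  S4  S5
status                      
shipped    0   5   4   5   4
returned   2   0   5   9   0
add column S3_x5 = t['S3'] * 5:
store     S1  S2  S3  S4  S5  S3_x5
status                             
shipped    0   5   4   5   4     20
returned   2   0   5   9   0     25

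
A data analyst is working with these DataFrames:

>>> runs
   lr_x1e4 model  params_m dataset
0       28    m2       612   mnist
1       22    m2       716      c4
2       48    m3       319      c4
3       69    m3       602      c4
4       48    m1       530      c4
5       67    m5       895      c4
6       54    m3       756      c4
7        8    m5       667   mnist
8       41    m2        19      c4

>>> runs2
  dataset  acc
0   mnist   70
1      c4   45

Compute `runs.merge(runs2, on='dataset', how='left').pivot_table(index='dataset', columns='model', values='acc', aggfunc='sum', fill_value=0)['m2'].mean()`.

merge on 'dataset' (how='left') → 9 rows:
   lr_x1e4 model  params_m dataset  acc
0       28    m2       612   mnist   70
1       22    m2       716      c4   45
2       48    m3       319      c4   45
3       69    m3       602      c4   45
4       48    m1       530      c4   45
5       67    m5       895      c4   45
6       54    m3       756      c4   45
7        8    m5       667   mnist   70
8       41    m2        19      c4   45
pivot: rows=dataset, cols=model, sum(acc):
model    m1  m2   m3  m5
dataset                 
c4       45  90  135  45
mnist     0  70    0  70
The mean of column 'm2' is 80.0.

80.0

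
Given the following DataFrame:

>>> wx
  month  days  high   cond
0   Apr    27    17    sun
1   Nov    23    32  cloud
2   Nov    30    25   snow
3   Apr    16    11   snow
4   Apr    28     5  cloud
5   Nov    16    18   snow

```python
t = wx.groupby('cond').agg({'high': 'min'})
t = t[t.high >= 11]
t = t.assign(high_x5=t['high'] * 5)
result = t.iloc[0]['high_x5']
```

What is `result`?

group by cond, min of high:
       high
cond       
cloud     5
snow     11
sun      17
filter rows where high >= 11:
      high
cond      
snow    11
sun     17
add column high_x5 = t['high'] * 5:
      high  high_x5
cond               
snow    11       55
sun     17       85
The value at position 0, column 'high_x5' is 55.

55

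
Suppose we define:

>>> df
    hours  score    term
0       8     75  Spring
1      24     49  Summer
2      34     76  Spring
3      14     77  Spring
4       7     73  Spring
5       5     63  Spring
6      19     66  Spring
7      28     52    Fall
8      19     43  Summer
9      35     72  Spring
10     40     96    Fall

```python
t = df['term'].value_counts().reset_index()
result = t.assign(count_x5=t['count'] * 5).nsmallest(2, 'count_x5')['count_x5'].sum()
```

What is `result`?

20

value_counts of term:
term
Spring    7
Summer    2
Fall      2
Name: count, dtype: int64
reset_index():
     term  count
0  Spring      7
1  Summer      2
2    Fall      2
add column count_x5 = t['count'] * 5:
     term  count  count_x5
0  Spring      7        35
1  Summer      2        10
2    Fall      2        10
take 2 rows with smallest count_x5:
     term  count  count_x5
1  Summer      2        10
2    Fall      2        10
So sum() = 20.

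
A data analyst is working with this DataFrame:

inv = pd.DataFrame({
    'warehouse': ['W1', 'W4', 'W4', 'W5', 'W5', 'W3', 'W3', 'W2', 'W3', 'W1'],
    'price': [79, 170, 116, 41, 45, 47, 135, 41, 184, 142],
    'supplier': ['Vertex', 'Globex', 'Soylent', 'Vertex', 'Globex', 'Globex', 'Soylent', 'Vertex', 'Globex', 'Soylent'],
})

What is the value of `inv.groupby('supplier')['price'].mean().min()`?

53.6666666667

group by supplier, mean of price:
supplier
Globex     111.500000
Soylent    131.000000
Vertex      53.666667
Name: price, dtype: float64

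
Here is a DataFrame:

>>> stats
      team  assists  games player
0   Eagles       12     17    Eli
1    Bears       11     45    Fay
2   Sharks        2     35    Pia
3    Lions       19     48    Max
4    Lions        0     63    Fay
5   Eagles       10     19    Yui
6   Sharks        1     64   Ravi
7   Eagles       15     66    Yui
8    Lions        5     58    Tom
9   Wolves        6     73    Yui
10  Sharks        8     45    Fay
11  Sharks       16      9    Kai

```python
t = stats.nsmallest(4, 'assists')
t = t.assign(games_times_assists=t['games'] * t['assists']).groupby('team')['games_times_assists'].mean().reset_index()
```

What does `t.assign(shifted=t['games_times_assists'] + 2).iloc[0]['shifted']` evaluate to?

take 4 rows with smallest assists:
     team  assists  games player
4   Lions        0     63    Fay
6  Sharks        1     64   Ravi
2  Sharks        2     35    Pia
8   Lions        5     58    Tom
add column games_times_assists = t['games'] * t['assists']:
     team  assists  games player  games_times_assists
4   Lions        0     63    Fay                    0
6  Sharks        1     64   Ravi                   64
2  Sharks        2     35    Pia                   70
8   Lions        5     58    Tom                  290
group by team, mean of games_times_assists:
team
Lions     145.0
Sharks     67.0
Name: games_times_assists, dtype: float64
reset_index():
     team  games_times_assists
0   Lions                145.0
1  Sharks                 67.0
add column shifted = t['games_times_assists'] + 2:
     team  games_times_assists  shifted
0   Lions                145.0    147.0
1  Sharks                 67.0     69.0
Taking the value at position 0, column 'shifted' gives 147.0.

147.0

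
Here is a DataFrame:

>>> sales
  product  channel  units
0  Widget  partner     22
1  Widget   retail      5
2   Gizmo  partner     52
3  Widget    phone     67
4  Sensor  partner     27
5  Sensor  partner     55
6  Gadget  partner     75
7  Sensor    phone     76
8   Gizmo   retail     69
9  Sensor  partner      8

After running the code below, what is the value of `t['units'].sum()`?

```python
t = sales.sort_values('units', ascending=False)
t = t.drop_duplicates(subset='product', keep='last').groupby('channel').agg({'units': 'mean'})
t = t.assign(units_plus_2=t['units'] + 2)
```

sort by units descending:
  product  channel  units
7  Sensor    phone     76
6  Gadget  partner     75
8   Gizmo   retail     69
3  Widget    phone     67
5  Sensor  partner     55
2   Gizmo  partner     52
4  Sensor  partner     27
0  Widget  partner     22
9  Sensor  partner      8
1  Widget   retail      5
drop duplicate product (keep=last):
  product  channel  units
6  Gadget  partner     75
2   Gizmo  partner     52
9  Sensor  partner      8
1  Widget   retail      5
group by channel, mean of units:
         units
channel       
partner   45.0
retail     5.0
add column units_plus_2 = t['units'] + 2:
         units  units_plus_2
channel                     
partner   45.0          47.0
retail     5.0           7.0

50.0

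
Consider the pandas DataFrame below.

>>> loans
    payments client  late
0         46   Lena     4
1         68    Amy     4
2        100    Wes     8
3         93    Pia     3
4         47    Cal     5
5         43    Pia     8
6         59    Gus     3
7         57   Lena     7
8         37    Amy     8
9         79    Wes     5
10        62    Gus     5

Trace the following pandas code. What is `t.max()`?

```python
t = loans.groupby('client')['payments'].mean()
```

89.5

group by client, mean of payments:
client
Amy     52.5
Cal     47.0
Gus     60.5
Lena    51.5
Pia     68.0
Wes     89.5
Name: payments, dtype: float64
max of the resulting series → 89.5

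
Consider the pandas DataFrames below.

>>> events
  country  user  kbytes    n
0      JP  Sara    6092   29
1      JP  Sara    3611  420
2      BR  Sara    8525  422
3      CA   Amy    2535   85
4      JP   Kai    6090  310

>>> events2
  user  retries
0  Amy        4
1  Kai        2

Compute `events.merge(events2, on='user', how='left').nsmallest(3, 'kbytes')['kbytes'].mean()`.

4078.66666667

merge on 'user' (how='left') → 5 rows:
  country  user  kbytes    n  retries
0      JP  Sara    6092   29      NaN
1      JP  Sara    3611  420      NaN
2      BR  Sara    8525  422      NaN
3      CA   Amy    2535   85      4.0
4      JP   Kai    6090  310      2.0
take 3 rows with smallest kbytes:
  country  user  kbytes    n  retries
3      CA   Amy    2535   85      4.0
1      JP  Sara    3611  420      NaN
4      JP   Kai    6090  310      2.0
Hence 4078.66666667.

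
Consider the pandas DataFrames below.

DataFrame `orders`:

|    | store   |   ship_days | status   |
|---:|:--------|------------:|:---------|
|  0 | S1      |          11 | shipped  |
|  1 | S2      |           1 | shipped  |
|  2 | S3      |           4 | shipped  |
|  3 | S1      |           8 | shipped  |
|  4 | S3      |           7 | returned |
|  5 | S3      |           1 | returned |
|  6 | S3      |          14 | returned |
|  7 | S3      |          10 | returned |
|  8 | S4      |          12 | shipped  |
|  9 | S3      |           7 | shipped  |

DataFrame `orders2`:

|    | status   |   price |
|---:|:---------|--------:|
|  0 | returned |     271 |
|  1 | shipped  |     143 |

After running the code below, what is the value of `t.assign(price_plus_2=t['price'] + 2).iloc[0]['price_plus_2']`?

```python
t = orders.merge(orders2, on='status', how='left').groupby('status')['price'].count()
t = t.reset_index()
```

6

merge on 'status' (how='left') → 10 rows:
  store  ship_days    status  price
0    S1         11   shipped    143
1    S2          1   shipped    143
2    S3          4   shipped    143
3    S1          8   shipped    143
4    S3          7  returned    271
5    S3          1  returned    271
6    S3         14  returned    271
7    S3         10  returned    271
8    S4         12   shipped    143
9    S3          7   shipped    143
group by status, count of price:
status
returned    4
shipped     6
Name: price, dtype: int64
reset_index():
     status  price
0  returned      4
1   shipped      6
add column price_plus_2 = t['price'] + 2:
     status  price  price_plus_2
0  returned      4             6
1   shipped      6             8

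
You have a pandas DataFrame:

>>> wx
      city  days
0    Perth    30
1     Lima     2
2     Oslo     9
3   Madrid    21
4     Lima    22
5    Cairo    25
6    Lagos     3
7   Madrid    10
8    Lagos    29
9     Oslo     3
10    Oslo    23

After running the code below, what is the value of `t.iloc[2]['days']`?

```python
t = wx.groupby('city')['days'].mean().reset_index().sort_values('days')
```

15.5

group by city, mean of days:
city
Cairo     25.000000
Lagos     16.000000
Lima      12.000000
Madrid    15.500000
Oslo      11.666667
Perth     30.000000
Name: days, dtype: float64
reset_index():
     city       days
0   Cairo  25.000000
1   Lagos  16.000000
2    Lima  12.000000
3  Madrid  15.500000
4    Oslo  11.666667
5   Perth  30.000000
sort by days:
     city       days
4    Oslo  11.666667
2    Lima  12.000000
3  Madrid  15.500000
1   Lagos  16.000000
0   Cairo  25.000000
5   Perth  30.000000
Finally, value at position 2, column 'days' = 15.5.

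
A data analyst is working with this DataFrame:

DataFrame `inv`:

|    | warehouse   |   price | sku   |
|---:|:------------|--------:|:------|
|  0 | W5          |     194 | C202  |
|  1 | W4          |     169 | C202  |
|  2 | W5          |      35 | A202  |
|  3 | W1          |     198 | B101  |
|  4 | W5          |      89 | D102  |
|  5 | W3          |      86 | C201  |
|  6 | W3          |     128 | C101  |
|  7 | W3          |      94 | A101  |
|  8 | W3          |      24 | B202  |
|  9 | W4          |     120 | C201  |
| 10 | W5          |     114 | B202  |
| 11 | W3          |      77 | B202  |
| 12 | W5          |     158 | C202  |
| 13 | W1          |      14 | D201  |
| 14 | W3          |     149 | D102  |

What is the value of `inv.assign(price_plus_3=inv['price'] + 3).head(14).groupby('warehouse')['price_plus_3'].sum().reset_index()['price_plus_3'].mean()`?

add column price_plus_3 = inv['price'] + 3:
   warehouse  price   sku  price_plus_3
0         W5    194  C202           197
1         W4    169  C202           172
2         W5     35  A202            38
3         W1    198  B101           201
4         W5     89  D102            92
5         W3     86  C201            89
6         W3    128  C101           131
7         W3     94  A101            97
8         W3     24  B202            27
9         W4    120  C201           123
10        W5    114  B202           117
11        W3     77  B202            80
12        W5    158  C202           161
13        W1     14  D201            17
14        W3    149  D102           152
take first 14 rows:
   warehouse  price   sku  price_plus_3
0         W5    194  C202           197
1         W4    169  C202           172
2         W5     35  A202            38
3         W1    198  B101           201
4         W5     89  D102            92
5         W3     86  C201            89
6         W3    128  C101           131
7         W3     94  A101            97
8         W3     24  B202            27
9         W4    120  C201           123
10        W5    114  B202           117
11        W3     77  B202            80
12        W5    158  C202           161
13        W1     14  D201            17
group by warehouse, sum of price_plus_3:
warehouse
W1    218
W3    424
W4    295
W5    605
Name: price_plus_3, dtype: int64
reset_index():
  warehouse  price_plus_3
0        W1           218
1        W3           424
2        W4           295
3        W5           605
So mean() = 385.5.

385.5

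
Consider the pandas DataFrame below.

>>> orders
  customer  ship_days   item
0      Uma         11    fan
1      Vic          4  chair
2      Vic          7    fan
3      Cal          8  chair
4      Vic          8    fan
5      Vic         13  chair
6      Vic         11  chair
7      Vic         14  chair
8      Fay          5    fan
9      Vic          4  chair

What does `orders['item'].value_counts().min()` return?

4

value_counts of item:
item
chair    6
fan      4
Name: count, dtype: int64
Reading off the min of the resulting series, we get 4.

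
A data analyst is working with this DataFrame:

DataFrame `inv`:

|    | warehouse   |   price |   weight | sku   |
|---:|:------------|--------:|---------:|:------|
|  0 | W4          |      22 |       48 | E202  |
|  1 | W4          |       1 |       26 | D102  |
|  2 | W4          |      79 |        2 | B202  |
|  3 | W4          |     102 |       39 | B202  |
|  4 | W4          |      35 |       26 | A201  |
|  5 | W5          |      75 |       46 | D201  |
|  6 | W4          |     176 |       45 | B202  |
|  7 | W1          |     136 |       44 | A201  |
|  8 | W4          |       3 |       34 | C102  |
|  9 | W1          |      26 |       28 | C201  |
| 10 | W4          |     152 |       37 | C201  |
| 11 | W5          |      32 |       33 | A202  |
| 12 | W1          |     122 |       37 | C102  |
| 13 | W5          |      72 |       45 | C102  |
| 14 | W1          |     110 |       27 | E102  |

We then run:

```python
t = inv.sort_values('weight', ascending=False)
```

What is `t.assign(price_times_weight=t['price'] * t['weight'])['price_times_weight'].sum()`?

41716

sort by weight descending:
   warehouse  price  weight   sku
0         W4     22      48  E202
5         W5     75      46  D201
6         W4    176      45  B202
13        W5     72      45  C102
7         W1    136      44  A201
3         W4    102      39  B202
10        W4    152      37  C201
12        W1    122      37  C102
8         W4      3      34  C102
11        W5     32      33  A202
9         W1     26      28  C201
14        W1    110      27  E102
1         W4      1      26  D102
4         W4     35      26  A201
2         W4     79       2  B202
add column price_times_weight = t['price'] * t['weight']:
   warehouse  price  weight   sku  price_times_weight
0         W4     22      48  E202                1056
5         W5     75      46  D201                3450
6         W4    176      45  B202                7920
13        W5     72      45  C102                3240
7         W1    136      44  A201                5984
3         W4    102      39  B202                3978
10        W4    152      37  C201                5624
12        W1    122      37  C102                4514
8         W4      3      34  C102                 102
11        W5     32      33  A202                1056
9         W1     26      28  C201                 728
14        W1    110      27  E102                2970
1         W4      1      26  D102                  26
4         W4     35      26  A201                 910
2         W4     79       2  B202                 158
Then the sum of column 'price_times_weight': 41716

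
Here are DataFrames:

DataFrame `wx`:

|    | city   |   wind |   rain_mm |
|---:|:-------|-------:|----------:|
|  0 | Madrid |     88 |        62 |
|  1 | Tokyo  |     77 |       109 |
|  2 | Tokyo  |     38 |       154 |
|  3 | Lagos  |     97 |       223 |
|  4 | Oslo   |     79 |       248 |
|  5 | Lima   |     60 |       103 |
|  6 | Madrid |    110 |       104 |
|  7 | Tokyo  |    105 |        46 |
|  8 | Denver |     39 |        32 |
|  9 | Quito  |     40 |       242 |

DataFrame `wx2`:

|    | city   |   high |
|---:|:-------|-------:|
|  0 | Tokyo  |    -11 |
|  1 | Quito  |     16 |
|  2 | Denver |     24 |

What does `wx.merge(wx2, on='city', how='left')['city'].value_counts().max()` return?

3

merge on 'city' (how='left') → 10 rows:
     city  wind  rain_mm  high
0  Madrid    88       62   NaN
1   Tokyo    77      109 -11.0
2   Tokyo    38      154 -11.0
3   Lagos    97      223   NaN
4    Oslo    79      248   NaN
5    Lima    60      103   NaN
6  Madrid   110      104   NaN
7   Tokyo   105       46 -11.0
8  Denver    39       32  24.0
9   Quito    40      242  16.0
value_counts of city:
city
Tokyo     3
Madrid    2
Lagos     1
Oslo      1
Lima      1
Denver    1
Quito     1
Name: count, dtype: int64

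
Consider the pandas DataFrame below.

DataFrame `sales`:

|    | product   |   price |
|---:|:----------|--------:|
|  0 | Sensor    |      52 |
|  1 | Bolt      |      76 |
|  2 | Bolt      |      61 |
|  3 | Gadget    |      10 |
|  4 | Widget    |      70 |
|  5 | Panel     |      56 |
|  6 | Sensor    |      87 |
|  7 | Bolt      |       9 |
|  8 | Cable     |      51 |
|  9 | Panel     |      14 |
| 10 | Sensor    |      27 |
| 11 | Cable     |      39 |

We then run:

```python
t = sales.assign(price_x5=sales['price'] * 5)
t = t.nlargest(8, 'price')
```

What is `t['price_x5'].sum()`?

add column price_x5 = sales['price'] * 5:
   product  price  price_x5
0   Sensor     52       260
1     Bolt     76       380
2     Bolt     61       305
3   Gadget     10        50
4   Widget     70       350
5    Panel     56       280
6   Sensor     87       435
7     Bolt      9        45
8    Cable     51       255
9    Panel     14        70
10  Sensor     27       135
11   Cable     39       195
take 8 rows with largest price:
   product  price  price_x5
6   Sensor     87       435
1     Bolt     76       380
4   Widget     70       350
2     Bolt     61       305
5    Panel     56       280
0   Sensor     52       260
8    Cable     51       255
11   Cable     39       195
Then the sum of column 'price_x5': 2460

2460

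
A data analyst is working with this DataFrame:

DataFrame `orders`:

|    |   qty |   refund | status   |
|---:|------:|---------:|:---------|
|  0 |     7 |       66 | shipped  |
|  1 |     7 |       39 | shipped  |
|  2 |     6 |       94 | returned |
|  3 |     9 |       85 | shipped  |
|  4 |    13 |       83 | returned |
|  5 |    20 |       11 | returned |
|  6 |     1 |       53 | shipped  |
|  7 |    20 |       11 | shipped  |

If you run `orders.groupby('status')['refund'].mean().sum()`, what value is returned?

group by status, mean of refund:
status
returned    62.666667
shipped     50.800000
Name: refund, dtype: float64
Finally, sum of the resulting series = 113.466666667.

113.466666667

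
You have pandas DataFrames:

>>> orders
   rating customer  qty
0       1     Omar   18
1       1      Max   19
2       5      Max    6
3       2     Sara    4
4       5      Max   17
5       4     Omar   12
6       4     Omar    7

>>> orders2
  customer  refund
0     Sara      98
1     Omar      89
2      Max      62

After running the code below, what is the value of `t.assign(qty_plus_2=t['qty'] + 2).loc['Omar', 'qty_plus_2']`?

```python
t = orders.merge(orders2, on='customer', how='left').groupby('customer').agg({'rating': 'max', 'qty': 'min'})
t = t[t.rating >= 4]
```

9

merge on 'customer' (how='left') → 7 rows:
   rating customer  qty  refund
0       1     Omar   18      89
1       1      Max   19      62
2       5      Max    6      62
3       2     Sara    4      98
4       5      Max   17      62
5       4     Omar   12      89
6       4     Omar    7      89
group by customer: max(rating), min(qty):
          rating  qty
customer             
Max            5    6
Omar           4    7
Sara           2    4
filter rows where rating >= 4:
          rating  qty
customer             
Max            5    6
Omar           4    7
add column qty_plus_2 = t['qty'] + 2:
          rating  qty  qty_plus_2
customer                         
Max            5    6           8
Omar           4    7           9
Then the value at row 'Omar', column 'qty_plus_2': 9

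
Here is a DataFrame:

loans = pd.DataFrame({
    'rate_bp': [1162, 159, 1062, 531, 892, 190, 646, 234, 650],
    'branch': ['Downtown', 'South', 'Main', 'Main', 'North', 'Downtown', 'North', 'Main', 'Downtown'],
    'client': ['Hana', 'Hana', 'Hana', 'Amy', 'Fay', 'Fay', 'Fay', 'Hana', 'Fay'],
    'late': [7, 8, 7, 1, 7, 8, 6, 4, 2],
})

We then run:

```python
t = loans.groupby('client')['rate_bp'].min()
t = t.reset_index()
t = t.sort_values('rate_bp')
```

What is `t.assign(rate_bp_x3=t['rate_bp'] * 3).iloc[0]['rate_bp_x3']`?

477

group by client, min of rate_bp:
client
Amy     531
Fay     190
Hana    159
Name: rate_bp, dtype: int64
reset_index():
  client  rate_bp
0    Amy      531
1    Fay      190
2   Hana      159
sort by rate_bp:
  client  rate_bp
2   Hana      159
1    Fay      190
0    Amy      531
add column rate_bp_x3 = t['rate_bp'] * 3:
  client  rate_bp  rate_bp_x3
2   Hana      159         477
1    Fay      190         570
0    Amy      531        1593
value at position 0, column 'rate_bp_x3' → 477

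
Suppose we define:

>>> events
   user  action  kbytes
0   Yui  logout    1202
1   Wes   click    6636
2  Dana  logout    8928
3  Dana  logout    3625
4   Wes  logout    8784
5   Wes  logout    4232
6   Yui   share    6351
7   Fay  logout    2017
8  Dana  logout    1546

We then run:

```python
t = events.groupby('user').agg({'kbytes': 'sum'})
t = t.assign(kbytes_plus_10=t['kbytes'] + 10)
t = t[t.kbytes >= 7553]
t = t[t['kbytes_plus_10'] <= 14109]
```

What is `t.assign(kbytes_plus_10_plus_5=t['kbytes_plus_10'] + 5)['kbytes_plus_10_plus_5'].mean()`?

group by user, sum of kbytes:
      kbytes
user        
Dana   14099
Fay     2017
Wes    19652
Yui     7553
add column kbytes_plus_10 = t['kbytes'] + 10:
      kbytes  kbytes_plus_10
user                        
Dana   14099           14109
Fay     2017            2027
Wes    19652           19662
Yui     7553            7563
filter rows where kbytes >= 7553:
      kbytes  kbytes_plus_10
user                        
Dana   14099           14109
Wes    19652           19662
Yui     7553            7563
filter rows where kbytes_plus_10 <= 14109:
      kbytes  kbytes_plus_10
user                        
Dana   14099           14109
Yui     7553            7563
add column kbytes_plus_10_plus_5 = t['kbytes_plus_10'] + 5:
      kbytes  kbytes_plus_10  kbytes_plus_10_plus_5
user                                               
Dana   14099           14109                  14114
Yui     7553            7563                   7568

10841.0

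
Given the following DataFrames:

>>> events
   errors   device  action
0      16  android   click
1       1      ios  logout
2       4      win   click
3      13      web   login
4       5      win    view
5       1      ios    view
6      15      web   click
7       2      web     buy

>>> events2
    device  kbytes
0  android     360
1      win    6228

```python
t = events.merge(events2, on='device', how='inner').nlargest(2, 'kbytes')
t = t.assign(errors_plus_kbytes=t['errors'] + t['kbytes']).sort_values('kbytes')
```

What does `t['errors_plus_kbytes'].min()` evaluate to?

6232

merge on 'device' (how='inner') → 3 rows:
   errors   device action  kbytes
0      16  android  click     360
1       4      win  click    6228
2       5      win   view    6228
take 2 rows with largest kbytes:
   errors device action  kbytes
1       4    win  click    6228
2       5    win   view    6228
add column errors_plus_kbytes = t['errors'] + t['kbytes']:
   errors device action  kbytes  errors_plus_kbytes
1       4    win  click    6228                6232
2       5    win   view    6228                6233
sort by kbytes:
   errors device action  kbytes  errors_plus_kbytes
1       4    win  click    6228                6232
2       5    win   view    6228                6233
The min of column 'errors_plus_kbytes' is 6232.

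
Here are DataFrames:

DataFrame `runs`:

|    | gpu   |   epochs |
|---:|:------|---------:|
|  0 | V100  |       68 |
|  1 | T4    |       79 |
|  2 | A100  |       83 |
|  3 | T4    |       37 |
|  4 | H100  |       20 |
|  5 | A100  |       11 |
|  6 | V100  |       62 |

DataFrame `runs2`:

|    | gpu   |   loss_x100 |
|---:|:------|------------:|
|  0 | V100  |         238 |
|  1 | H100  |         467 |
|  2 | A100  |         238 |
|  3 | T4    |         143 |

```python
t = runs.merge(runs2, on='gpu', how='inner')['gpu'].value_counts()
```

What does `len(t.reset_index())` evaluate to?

merge on 'gpu' (how='inner') → 7 rows:
    gpu  epochs  loss_x100
0  V100      68        238
1    T4      79        143
2  A100      83        238
3    T4      37        143
4  H100      20        467
5  A100      11        238
6  V100      62        238
value_counts of gpu:
gpu
V100    2
T4      2
A100    2
H100    1
Name: count, dtype: int64
reset_index():
    gpu  count
0  V100      2
1    T4      2
2  A100      2
3  H100      1
Then the number of rows: 4

4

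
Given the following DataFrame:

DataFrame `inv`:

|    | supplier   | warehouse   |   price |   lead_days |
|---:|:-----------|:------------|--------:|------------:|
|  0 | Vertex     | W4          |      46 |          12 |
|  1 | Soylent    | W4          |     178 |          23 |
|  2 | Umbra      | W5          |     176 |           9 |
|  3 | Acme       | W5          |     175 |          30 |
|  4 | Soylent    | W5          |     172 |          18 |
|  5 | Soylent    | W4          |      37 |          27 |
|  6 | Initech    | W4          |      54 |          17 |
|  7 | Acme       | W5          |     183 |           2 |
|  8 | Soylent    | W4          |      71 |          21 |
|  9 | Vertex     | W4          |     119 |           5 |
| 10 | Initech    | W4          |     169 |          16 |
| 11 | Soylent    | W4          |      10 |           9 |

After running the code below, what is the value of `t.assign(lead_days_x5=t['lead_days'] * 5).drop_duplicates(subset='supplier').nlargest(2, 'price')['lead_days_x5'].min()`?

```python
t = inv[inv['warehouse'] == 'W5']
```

45

filter rows where warehouse == 'W5':
  supplier warehouse  price  lead_days
2    Umbra        W5    176          9
3     Acme        W5    175         30
4  Soylent        W5    172         18
7     Acme        W5    183          2
add column lead_days_x5 = t['lead_days'] * 5:
  supplier warehouse  price  lead_days  lead_days_x5
2    Umbra        W5    176          9            45
3     Acme        W5    175         30           150
4  Soylent        W5    172         18            90
7     Acme        W5    183          2            10
drop duplicate supplier (keep=first):
  supplier warehouse  price  lead_days  lead_days_x5
2    Umbra        W5    176          9            45
3     Acme        W5    175         30           150
4  Soylent        W5    172         18            90
take 2 rows with largest price:
  supplier warehouse  price  lead_days  lead_days_x5
2    Umbra        W5    176          9            45
3     Acme        W5    175         30           150
min of column 'lead_days_x5' → 45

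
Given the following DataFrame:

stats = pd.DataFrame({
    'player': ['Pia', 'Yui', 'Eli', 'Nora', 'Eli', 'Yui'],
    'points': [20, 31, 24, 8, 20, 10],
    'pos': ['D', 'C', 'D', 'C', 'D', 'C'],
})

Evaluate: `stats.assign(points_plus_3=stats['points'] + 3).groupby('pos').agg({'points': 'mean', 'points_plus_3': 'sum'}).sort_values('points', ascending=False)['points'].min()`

16.3333333333

add column points_plus_3 = stats['points'] + 3:
  player  points pos  points_plus_3
0    Pia      20   D             23
1    Yui      31   C             34
2    Eli      24   D             27
3   Nora       8   C             11
4    Eli      20   D             23
5    Yui      10   C             13
group by pos: mean(points), sum(points_plus_3):
        points  points_plus_3
pos                          
C    16.333333             58
D    21.333333             73
sort by points descending:
        points  points_plus_3
pos                          
D    21.333333             73
C    16.333333             58
So min() = 16.3333333333.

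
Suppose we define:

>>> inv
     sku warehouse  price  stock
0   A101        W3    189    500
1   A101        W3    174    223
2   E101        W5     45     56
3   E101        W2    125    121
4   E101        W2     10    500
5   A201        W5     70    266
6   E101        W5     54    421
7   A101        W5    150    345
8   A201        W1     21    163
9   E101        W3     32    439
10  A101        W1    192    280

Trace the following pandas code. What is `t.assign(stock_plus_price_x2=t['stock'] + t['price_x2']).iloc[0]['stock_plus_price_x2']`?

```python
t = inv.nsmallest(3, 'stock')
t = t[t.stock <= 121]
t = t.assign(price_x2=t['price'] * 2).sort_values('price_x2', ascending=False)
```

take 3 rows with smallest stock:
    sku warehouse  price  stock
2  E101        W5     45     56
3  E101        W2    125    121
8  A201        W1     21    163
filter rows where stock <= 121:
    sku warehouse  price  stock
2  E101        W5     45     56
3  E101        W2    125    121
add column price_x2 = t['price'] * 2:
    sku warehouse  price  stock  price_x2
2  E101        W5     45     56        90
3  E101        W2    125    121       250
sort by price_x2 descending:
    sku warehouse  price  stock  price_x2
3  E101        W2    125    121       250
2  E101        W5     45     56        90
add column stock_plus_price_x2 = t['stock'] + t['price_x2']:
    sku warehouse  price  stock  price_x2  stock_plus_price_x2
3  E101        W2    125    121       250                  371
2  E101        W5     45     56        90                  146
value at position 0, column 'stock_plus_price_x2' → 371

371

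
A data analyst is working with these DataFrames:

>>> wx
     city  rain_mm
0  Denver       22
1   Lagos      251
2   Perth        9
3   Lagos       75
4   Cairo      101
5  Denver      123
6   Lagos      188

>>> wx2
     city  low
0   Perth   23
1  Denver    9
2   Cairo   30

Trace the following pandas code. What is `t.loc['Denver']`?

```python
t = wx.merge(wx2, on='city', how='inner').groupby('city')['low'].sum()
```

18

merge on 'city' (how='inner') → 4 rows:
     city  rain_mm  low
0  Denver       22    9
1   Perth        9   23
2   Cairo      101   30
3  Denver      123    9
group by city, sum of low:
city
Cairo     30
Denver    18
Perth     23
Name: low, dtype: int64
Taking the value at index 'Denver' gives 18.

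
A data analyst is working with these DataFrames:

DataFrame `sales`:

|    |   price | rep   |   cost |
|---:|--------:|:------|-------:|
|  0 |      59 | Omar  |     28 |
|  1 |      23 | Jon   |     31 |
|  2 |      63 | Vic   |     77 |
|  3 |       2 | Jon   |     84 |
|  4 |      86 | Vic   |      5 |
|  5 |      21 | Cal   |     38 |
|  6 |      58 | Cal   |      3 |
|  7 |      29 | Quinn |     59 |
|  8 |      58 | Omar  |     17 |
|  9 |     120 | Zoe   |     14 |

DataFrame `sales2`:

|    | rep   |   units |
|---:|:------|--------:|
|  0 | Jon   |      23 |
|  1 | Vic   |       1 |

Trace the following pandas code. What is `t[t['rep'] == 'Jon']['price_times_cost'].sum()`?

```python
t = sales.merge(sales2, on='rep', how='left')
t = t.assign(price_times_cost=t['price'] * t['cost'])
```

merge on 'rep' (how='left') → 10 rows:
   price    rep  cost  units
0     59   Omar    28    NaN
1     23    Jon    31   23.0
2     63    Vic    77    1.0
3      2    Jon    84   23.0
4     86    Vic     5    1.0
5     21    Cal    38    NaN
6     58    Cal     3    NaN
7     29  Quinn    59    NaN
8     58   Omar    17    NaN
9    120    Zoe    14    NaN
add column price_times_cost = t['price'] * t['cost']:
   price    rep  cost  units  price_times_cost
0     59   Omar    28    NaN              1652
1     23    Jon    31   23.0               713
2     63    Vic    77    1.0              4851
3      2    Jon    84   23.0               168
4     86    Vic     5    1.0               430
5     21    Cal    38    NaN               798
6     58    Cal     3    NaN               174
7     29  Quinn    59    NaN              1711
8     58   Omar    17    NaN               986
9    120    Zoe    14    NaN              1680
filter rows where rep == 'Jon':
   price  rep  cost  units  price_times_cost
1     23  Jon    31   23.0               713
3      2  Jon    84   23.0               168
sum of column 'price_times_cost' → 881

881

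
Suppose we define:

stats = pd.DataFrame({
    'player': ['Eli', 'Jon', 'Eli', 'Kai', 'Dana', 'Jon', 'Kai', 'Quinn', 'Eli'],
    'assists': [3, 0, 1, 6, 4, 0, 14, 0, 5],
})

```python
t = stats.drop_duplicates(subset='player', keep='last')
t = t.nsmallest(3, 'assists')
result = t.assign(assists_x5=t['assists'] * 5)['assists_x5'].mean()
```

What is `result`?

drop duplicate player (keep=last):
  player  assists
4   Dana        4
5    Jon        0
6    Kai       14
7  Quinn        0
8    Eli        5
take 3 rows with smallest assists:
  player  assists
5    Jon        0
7  Quinn        0
4   Dana        4
add column assists_x5 = t['assists'] * 5:
  player  assists  assists_x5
5    Jon        0           0
7  Quinn        0           0
4   Dana        4          20
Finally, mean of column 'assists_x5' = 6.66666666667.

6.66666666667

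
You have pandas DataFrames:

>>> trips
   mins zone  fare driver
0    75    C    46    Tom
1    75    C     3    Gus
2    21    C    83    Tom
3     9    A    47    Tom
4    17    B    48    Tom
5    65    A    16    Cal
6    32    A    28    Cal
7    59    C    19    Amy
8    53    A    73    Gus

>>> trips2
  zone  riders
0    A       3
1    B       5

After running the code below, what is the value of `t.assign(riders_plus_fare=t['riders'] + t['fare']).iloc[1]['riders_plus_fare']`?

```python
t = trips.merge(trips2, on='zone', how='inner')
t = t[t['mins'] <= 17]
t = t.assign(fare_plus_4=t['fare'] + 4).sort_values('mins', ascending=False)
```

merge on 'zone' (how='inner') → 5 rows:
   mins zone  fare driver  riders
0     9    A    47    Tom       3
1    17    B    48    Tom       5
2    65    A    16    Cal       3
3    32    A    28    Cal       3
4    53    A    73    Gus       3
filter rows where mins <= 17:
   mins zone  fare driver  riders
0     9    A    47    Tom       3
1    17    B    48    Tom       5
add column fare_plus_4 = t['fare'] + 4:
   mins zone  fare driver  riders  fare_plus_4
0     9    A    47    Tom       3           51
1    17    B    48    Tom       5           52
sort by mins descending:
   mins zone  fare driver  riders  fare_plus_4
1    17    B    48    Tom       5           52
0     9    A    47    Tom       3           51
add column riders_plus_fare = t['riders'] + t['fare']:
   mins zone  fare driver  riders  fare_plus_4  riders_plus_fare
1    17    B    48    Tom       5           52                53
0     9    A    47    Tom       3           51                50
Then the value at position 1, column 'riders_plus_fare': 50

50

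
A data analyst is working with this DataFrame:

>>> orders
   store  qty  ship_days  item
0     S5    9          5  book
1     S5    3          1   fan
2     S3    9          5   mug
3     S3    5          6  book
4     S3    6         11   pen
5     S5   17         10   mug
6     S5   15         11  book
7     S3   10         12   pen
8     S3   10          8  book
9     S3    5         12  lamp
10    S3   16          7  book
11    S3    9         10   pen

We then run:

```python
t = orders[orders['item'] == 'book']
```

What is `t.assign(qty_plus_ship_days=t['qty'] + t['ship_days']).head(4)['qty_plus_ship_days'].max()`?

filter rows where item == 'book':
   store  qty  ship_days  item
0     S5    9          5  book
3     S3    5          6  book
6     S5   15         11  book
8     S3   10          8  book
10    S3   16          7  book
add column qty_plus_ship_days = t['qty'] + t['ship_days']:
   store  qty  ship_days  item  qty_plus_ship_days
0     S5    9          5  book                  14
3     S3    5          6  book                  11
6     S5   15         11  book                  26
8     S3   10          8  book                  18
10    S3   16          7  book                  23
take first 4 rows:
  store  qty  ship_days  item  qty_plus_ship_days
0    S5    9          5  book                  14
3    S3    5          6  book                  11
6    S5   15         11  book                  26
8    S3   10          8  book                  18
Finally, max of column 'qty_plus_ship_days' = 26.

26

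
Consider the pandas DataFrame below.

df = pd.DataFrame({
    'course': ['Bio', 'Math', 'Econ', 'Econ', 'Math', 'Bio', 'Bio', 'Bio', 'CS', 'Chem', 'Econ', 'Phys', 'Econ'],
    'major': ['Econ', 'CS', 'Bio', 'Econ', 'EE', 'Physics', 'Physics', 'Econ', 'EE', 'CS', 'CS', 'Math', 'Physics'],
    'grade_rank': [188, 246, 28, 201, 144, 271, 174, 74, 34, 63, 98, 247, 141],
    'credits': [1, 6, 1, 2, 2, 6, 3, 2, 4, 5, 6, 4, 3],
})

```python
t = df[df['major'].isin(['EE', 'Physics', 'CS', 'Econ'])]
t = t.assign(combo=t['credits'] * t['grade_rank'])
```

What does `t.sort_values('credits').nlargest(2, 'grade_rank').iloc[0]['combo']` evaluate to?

1626

filter rows where major in ['EE', 'Physics', 'CS', 'Econ']:
   course    major  grade_rank  credits
0     Bio     Econ         188        1
1    Math       CS         246        6
3    Econ     Econ         201        2
4    Math       EE         144        2
5     Bio  Physics         271        6
6     Bio  Physics         174        3
7     Bio     Econ          74        2
8      CS       EE          34        4
9    Chem       CS          63        5
10   Econ       CS          98        6
12   Econ  Physics         141        3
add column combo = t['credits'] * t['grade_rank']:
   course    major  grade_rank  credits  combo
0     Bio     Econ         188        1    188
1    Math       CS         246        6   1476
3    Econ     Econ         201        2    402
4    Math       EE         144        2    288
5     Bio  Physics         271        6   1626
6     Bio  Physics         174        3    522
7     Bio     Econ          74        2    148
8      CS       EE          34        4    136
9    Chem       CS          63        5    315
10   Econ       CS          98        6    588
12   Econ  Physics         141        3    423
sort by credits:
   course    major  grade_rank  credits  combo
0     Bio     Econ         188        1    188
3    Econ     Econ         201        2    402
4    Math       EE         144        2    288
7     Bio     Econ          74        2    148
6     Bio  Physics         174        3    522
12   Econ  Physics         141        3    423
8      CS       EE          34        4    136
9    Chem       CS          63        5    315
1    Math       CS         246        6   1476
5     Bio  Physics         271        6   1626
10   Econ       CS          98        6    588
take 2 rows with largest grade_rank:
  course    major  grade_rank  credits  combo
5    Bio  Physics         271        6   1626
1   Math       CS         246        6   1476
Then the value at position 0, column 'combo': 1626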